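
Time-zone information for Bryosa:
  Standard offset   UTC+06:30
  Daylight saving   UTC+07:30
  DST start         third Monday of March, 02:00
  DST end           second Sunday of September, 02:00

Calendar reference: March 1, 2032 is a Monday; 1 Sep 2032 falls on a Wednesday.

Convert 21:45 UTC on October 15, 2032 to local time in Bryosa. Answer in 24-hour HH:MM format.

1 March 2032 is a Monday, so the first Monday is March 1 and the third is March 15.
1 September 2032 is a Wednesday, so the first Sunday is September 5 and the second is September 12.
At the standard offset (UTC+06:30), 21:45 UTC + 6h30m = 04:15 Bryosa standard time (rolling into the next day, 16 October 2032).
The standard-time date in Bryosa, October 16, 2032, does not fall between 15 March and 12 September, so daylight saving is not in effect and Bryosa is at UTC+06:30.
21:45 UTC + 6h30m = 04:15 local (rolling into the next day, 16 October 2032).

04:15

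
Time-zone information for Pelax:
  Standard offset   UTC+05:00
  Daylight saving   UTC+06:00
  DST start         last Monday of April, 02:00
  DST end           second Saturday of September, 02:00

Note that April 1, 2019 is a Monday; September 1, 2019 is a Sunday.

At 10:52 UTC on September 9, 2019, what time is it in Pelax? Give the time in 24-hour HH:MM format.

1 April 2019 is a Monday, so Mondays fall on 1, 8, 15, 22, 29; the last is April 29.
1 September 2019 is a Sunday, so the first Saturday is September 7 and the second is September 14.
At the standard offset (UTC+05:00), 10:52 UTC + 5h = 15:52 Pelax standard time.
Daylight saving runs 29 April – 14 September; the standard-time date in Pelax, September 9, 2019, is inside that window, so Pelax is at UTC+06:00.
10:52 UTC + 6h = 16:52 local.

16:52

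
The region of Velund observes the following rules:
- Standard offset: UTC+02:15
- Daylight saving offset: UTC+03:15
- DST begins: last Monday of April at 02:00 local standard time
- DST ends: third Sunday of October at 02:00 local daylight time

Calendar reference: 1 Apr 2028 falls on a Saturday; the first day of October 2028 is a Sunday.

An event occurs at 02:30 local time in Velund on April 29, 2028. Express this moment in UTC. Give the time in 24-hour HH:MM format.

1 April 2028 is a Saturday, so Mondays fall on 3, 10, 17, 24; the last is April 24.
1 October 2028 is a Sunday, so the first Sunday is October 1 and the third is October 15.
April 29, 2028 lies within the daylight-saving period (24 April – 15 October), so Velund is on daylight time, UTC+03:15.
02:30 local − 3h15m = 23:15 UTC (rolling into the previous day, 28 April 2028).

23:15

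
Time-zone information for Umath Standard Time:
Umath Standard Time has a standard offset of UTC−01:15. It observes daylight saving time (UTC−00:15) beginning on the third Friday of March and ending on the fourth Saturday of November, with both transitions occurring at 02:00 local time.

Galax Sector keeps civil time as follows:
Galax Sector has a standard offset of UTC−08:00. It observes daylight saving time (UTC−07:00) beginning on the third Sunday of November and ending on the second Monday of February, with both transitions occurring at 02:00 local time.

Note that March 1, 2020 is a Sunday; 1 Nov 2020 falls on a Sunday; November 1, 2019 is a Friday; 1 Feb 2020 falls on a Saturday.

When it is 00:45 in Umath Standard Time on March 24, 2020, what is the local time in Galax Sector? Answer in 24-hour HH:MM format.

1 March 2020 is a Sunday, so the first Friday is March 6 and the third is March 20.
1 November 2020 is a Sunday, so the first Saturday is November 7 and the fourth is November 28.
Daylight saving runs 20 March – 28 November; March 24, 2020 is inside that window, so Umath Standard Time is at UTC−00:15.
00:45 Umath Standard Time + 0h15m = 01:00 UTC.
1 November 2019 is a Friday, so the first Sunday is November 3 and the third is November 17.
1 February 2020 is a Saturday, so the first Monday is February 3 and the second is February 10.
At the standard offset (UTC−08:00), 01:00 UTC − 8h = 17:00 Galax Sector standard time (rolling into the previous day, 23 March 2020).
The standard-time date in Galax Sector, March 23, 2020, is outside the daylight-saving period (17 November 2019 – 10 February 2020), so Galax Sector is on standard time, UTC−08:00.
01:00 UTC − 8h = 17:00 Galax Sector (rolling into the previous day, 23 March 2020).

17:00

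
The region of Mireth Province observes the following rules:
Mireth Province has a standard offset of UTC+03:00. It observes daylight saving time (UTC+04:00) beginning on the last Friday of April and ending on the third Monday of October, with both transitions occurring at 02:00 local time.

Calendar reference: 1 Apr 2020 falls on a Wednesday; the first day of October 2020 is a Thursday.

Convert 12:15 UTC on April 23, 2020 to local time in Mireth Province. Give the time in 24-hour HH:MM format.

1 April 2020 is a Wednesday, so Fridays fall on 3, 10, 17, 24; the last is April 24.
1 October 2020 is a Thursday, so the first Monday is October 5 and the third is October 19.
At the standard offset (UTC+03:00), 12:15 UTC + 3h = 15:15 Mireth Province standard time.
The standard-time date in Mireth Province, April 23, 2020, does not fall between 24 April and 19 October, so daylight saving is not in effect and Mireth Province is at UTC+03:00.
12:15 UTC + 3h = 15:15 local.

15:15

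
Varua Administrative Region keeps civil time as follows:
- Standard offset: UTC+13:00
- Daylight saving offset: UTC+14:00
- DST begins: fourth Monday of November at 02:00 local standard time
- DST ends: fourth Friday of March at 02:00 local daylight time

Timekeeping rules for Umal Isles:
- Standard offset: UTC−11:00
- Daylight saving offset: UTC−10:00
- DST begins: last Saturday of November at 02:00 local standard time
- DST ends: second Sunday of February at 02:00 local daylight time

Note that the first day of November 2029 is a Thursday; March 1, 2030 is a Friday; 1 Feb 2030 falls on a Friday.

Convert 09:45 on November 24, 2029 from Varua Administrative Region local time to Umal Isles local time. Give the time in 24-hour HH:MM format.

1 November 2029 is a Thursday, so the first Monday is November 5 and the fourth is November 26.
1 March 2030 is a Friday, so the first Friday is March 1 and the fourth is March 22.
November 24, 2029 does not fall between 26 November 2029 and 22 March 2030, so daylight saving is not in effect and Varua Administrative Region is at UTC+13:00.
09:45 Varua Administrative Region − 13h = 20:45 UTC (rolling into the previous day, 23 November 2029).
1 November 2029 is a Thursday, so Saturdays fall on 3, 10, 17, 24; the last is November 24.
1 February 2030 is a Friday, so the first Sunday is February 3 and the second is February 10.
At the standard offset (UTC−11:00), 20:45 UTC − 11h = 09:45 Umal Isles standard time.
The standard-time date in Umal Isles, November 23, 2029, is outside the daylight-saving period (24 November 2029 – 10 February 2030), so Umal Isles is on standard time, UTC−11:00.
20:45 UTC − 11h = 09:45 Umal Isles.

09:45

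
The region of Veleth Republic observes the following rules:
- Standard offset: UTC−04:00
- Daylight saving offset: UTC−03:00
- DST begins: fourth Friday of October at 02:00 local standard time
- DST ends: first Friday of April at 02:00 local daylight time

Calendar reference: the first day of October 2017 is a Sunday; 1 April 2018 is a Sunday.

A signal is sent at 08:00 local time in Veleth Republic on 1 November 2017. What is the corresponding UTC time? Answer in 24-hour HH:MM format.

11:00

1 October 2017 is a Sunday, so the first Friday is October 6 and the fourth is October 27.
1 April 2018 is a Sunday, so the first Friday is April 6.
1 November 2017 falls between 27 October 2017 and 6 April 2018, so daylight saving is in effect and Veleth Republic is at UTC−03:00.
08:00 local + 3h = 11:00 UTC.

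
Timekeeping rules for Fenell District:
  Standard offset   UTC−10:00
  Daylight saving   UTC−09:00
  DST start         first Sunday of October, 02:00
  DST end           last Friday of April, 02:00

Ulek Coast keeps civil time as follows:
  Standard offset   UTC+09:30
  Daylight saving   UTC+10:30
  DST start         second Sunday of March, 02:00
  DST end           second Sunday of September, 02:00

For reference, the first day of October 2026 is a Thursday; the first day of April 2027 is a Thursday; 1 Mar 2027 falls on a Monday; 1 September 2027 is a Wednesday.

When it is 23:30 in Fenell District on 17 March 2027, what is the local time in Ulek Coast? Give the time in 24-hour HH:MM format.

19:00

1 October 2026 is a Thursday, so the first Sunday is October 4.
1 April 2027 is a Thursday, so Fridays fall on 2, 9, 16, 23, 30; the last is April 30.
Daylight saving runs 4 October 2026 – 30 April 2027; 17 March 2027 is inside that window, so Fenell District is at UTC−09:00.
23:30 Fenell District + 9h = 08:30 UTC (rolling into the next day, 18 March 2027).
1 March 2027 is a Monday, so the first Sunday is March 7 and the second is March 14.
1 September 2027 is a Wednesday, so the first Sunday is September 5 and the second is September 12.
At the standard offset (UTC+09:30), 08:30 UTC + 9h30m = 18:00 Ulek Coast standard time.
The standard-time date in Ulek Coast, 18 March 2027, lies within the daylight-saving period (14 March – 12 September), so Ulek Coast is on daylight time, UTC+10:30.
08:30 UTC + 10h30m = 19:00 Ulek Coast.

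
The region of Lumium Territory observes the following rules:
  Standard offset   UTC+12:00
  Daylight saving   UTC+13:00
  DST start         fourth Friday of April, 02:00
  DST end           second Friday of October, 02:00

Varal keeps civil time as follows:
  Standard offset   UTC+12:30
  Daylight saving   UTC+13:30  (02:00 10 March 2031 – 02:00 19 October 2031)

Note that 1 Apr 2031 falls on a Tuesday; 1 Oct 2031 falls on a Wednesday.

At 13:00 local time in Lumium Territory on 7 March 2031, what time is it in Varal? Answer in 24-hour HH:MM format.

13:30

1 April 2031 is a Tuesday, so the first Friday is April 4 and the fourth is April 25.
1 October 2031 is a Wednesday, so the first Friday is October 3 and the second is October 10.
7 March 2031 is outside the daylight-saving period (25 April – 10 October), so Lumium Territory is on standard time, UTC+12:00.
13:00 Lumium Territory − 12h = 01:00 UTC.
At the standard offset (UTC+12:30), 01:00 UTC + 12h30m = 13:30 Varal standard time.
Daylight saving runs 10 March – 19 October; the standard-time date in Varal, 7 March 2031, is outside that window, so Varal is on standard time at UTC+12:30.
01:00 UTC + 12h30m = 13:30 Varal.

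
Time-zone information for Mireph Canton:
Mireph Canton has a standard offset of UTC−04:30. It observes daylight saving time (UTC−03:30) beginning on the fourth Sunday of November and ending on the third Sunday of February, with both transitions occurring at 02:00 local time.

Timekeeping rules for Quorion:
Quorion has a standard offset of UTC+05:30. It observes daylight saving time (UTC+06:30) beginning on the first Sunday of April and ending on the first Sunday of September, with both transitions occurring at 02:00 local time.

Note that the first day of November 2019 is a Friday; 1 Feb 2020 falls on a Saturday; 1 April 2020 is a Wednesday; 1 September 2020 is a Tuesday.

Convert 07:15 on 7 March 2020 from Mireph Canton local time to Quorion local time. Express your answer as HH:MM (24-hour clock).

1 November 2019 is a Friday, so the first Sunday is November 3 and the fourth is November 24.
1 February 2020 is a Saturday, so the first Sunday is February 2 and the third is February 16.
7 March 2020 is outside the daylight-saving period (24 November 2019 – 16 February 2020), so Mireph Canton is on standard time, UTC−04:30.
07:15 Mireph Canton + 4h30m = 11:45 UTC.
1 April 2020 is a Wednesday, so the first Sunday is April 5.
1 September 2020 is a Tuesday, so the first Sunday is September 6.
At the standard offset (UTC+05:30), 11:45 UTC + 5h30m = 17:15 Quorion standard time.
The standard-time date in Quorion, 7 March 2020, is outside the daylight-saving period (5 April – 6 September), so Quorion is on standard time, UTC+05:30.
11:45 UTC + 5h30m = 17:15 Quorion.

17:15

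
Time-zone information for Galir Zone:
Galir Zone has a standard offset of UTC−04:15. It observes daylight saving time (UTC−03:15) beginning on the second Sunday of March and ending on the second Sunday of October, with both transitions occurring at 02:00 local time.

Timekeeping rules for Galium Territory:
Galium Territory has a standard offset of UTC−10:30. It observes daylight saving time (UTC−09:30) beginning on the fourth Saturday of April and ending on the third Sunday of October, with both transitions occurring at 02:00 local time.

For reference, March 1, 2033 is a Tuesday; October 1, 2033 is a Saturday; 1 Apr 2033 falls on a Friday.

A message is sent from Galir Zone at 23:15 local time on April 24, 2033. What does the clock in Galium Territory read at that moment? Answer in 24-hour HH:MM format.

17:00

1 March 2033 is a Tuesday, so the first Sunday is March 6 and the second is March 13.
1 October 2033 is a Saturday, so the first Sunday is October 2 and the second is October 9.
Daylight saving runs 13 March – 9 October; April 24, 2033 is inside that window, so Galir Zone is at UTC−03:15.
23:15 Galir Zone + 3h15m = 02:30 UTC (rolling into the next day, 25 April 2033).
1 April 2033 is a Friday, so the first Saturday is April 2 and the fourth is April 23.
1 October 2033 is a Saturday, so the first Sunday is October 2 and the third is October 16.
At the standard offset (UTC−10:30), 02:30 UTC − 10h30m = 16:00 Galium Territory standard time (rolling into the previous day, 24 April 2033).
The standard-time date in Galium Territory, April 24, 2033, lies within the daylight-saving period (23 April – 16 October), so Galium Territory is on daylight time, UTC−09:30.
02:30 UTC − 9h30m = 17:00 Galium Territory (rolling into the previous day, 24 April 2033).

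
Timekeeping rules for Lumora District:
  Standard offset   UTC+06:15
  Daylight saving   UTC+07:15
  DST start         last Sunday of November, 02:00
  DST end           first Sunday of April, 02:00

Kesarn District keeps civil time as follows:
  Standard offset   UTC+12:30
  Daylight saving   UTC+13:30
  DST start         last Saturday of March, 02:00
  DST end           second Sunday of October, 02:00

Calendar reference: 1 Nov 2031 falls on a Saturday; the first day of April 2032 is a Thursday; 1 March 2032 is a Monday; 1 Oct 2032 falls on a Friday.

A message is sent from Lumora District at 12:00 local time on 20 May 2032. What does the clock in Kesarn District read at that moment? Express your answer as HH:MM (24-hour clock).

1 November 2031 is a Saturday, so Sundays fall on 2, 9, 16, 23, 30; the last is November 30.
1 April 2032 is a Thursday, so the first Sunday is April 4.
20 May 2032 is outside the daylight-saving period (30 November 2031 – 4 April 2032), so Lumora District is on standard time, UTC+06:15.
12:00 Lumora District − 6h15m = 05:45 UTC.
1 March 2032 is a Monday, so Saturdays fall on 6, 13, 20, 27; the last is March 27.
1 October 2032 is a Friday, so the first Sunday is October 3 and the second is October 10.
At the standard offset (UTC+12:30), 05:45 UTC + 12h30m = 18:15 Kesarn District standard time.
The standard-time date in Kesarn District, 20 May 2032, lies within the daylight-saving period (27 March – 10 October), so Kesarn District is on daylight time, UTC+13:30.
05:45 UTC + 13h30m = 19:15 Kesarn District.

19:15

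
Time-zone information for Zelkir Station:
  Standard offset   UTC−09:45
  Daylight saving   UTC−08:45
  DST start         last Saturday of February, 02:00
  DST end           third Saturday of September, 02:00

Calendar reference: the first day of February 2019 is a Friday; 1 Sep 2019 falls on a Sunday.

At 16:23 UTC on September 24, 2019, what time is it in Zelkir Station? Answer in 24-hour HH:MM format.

06:38

1 February 2019 is a Friday, so Saturdays fall on 2, 9, 16, 23; the last is February 23.
1 September 2019 is a Sunday, so the first Saturday is September 7 and the third is September 21.
At the standard offset (UTC−09:45), 16:23 UTC − 9h45m = 06:38 Zelkir Station standard time.
Daylight saving runs 23 February – 21 September; the standard-time date in Zelkir Station, September 24, 2019, is outside that window, so Zelkir Station is on standard time at UTC−09:45.
16:23 UTC − 9h45m = 06:38 local.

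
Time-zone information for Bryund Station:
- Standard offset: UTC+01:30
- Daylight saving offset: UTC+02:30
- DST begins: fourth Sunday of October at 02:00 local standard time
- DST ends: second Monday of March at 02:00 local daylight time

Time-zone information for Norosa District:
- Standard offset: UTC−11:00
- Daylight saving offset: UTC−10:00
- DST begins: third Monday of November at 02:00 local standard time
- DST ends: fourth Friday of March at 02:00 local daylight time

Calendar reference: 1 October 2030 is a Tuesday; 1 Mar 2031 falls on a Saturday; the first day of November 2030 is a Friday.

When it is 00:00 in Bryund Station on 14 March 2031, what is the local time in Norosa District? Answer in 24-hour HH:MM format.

1 October 2030 is a Tuesday, so the first Sunday is October 6 and the fourth is October 27.
1 March 2031 is a Saturday, so the first Monday is March 3 and the second is March 10.
14 March 2031 is outside the daylight-saving period (27 October 2030 – 10 March 2031), so Bryund Station is on standard time, UTC+01:30.
00:00 Bryund Station − 1h30m = 22:30 UTC (rolling into the previous day, 13 March 2031).
1 November 2030 is a Friday, so the first Monday is November 4 and the third is November 18.
1 March 2031 is a Saturday, so the first Friday is March 7 and the fourth is March 28.
At the standard offset (UTC−11:00), 22:30 UTC − 11h = 11:30 Norosa District standard time.
The standard-time date in Norosa District, 13 March 2031, falls between 18 November 2030 and 28 March 2031, so daylight saving is in effect and Norosa District is at UTC−10:00.
22:30 UTC − 10h = 12:30 Norosa District.

12:30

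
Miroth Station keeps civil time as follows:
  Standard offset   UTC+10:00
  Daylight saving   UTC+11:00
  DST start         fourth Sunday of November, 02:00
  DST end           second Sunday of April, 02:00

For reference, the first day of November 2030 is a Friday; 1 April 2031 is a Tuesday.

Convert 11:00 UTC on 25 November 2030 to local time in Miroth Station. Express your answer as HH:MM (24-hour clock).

1 November 2030 is a Friday, so the first Sunday is November 3 and the fourth is November 24.
1 April 2031 is a Tuesday, so the first Sunday is April 6 and the second is April 13.
At the standard offset (UTC+10:00), 11:00 UTC + 10h = 21:00 Miroth Station standard time.
Daylight saving runs 24 November 2030 – 13 April 2031; the standard-time date in Miroth Station, 25 November 2030, is inside that window, so Miroth Station is at UTC+11:00.
11:00 UTC + 11h = 22:00 local.

22:00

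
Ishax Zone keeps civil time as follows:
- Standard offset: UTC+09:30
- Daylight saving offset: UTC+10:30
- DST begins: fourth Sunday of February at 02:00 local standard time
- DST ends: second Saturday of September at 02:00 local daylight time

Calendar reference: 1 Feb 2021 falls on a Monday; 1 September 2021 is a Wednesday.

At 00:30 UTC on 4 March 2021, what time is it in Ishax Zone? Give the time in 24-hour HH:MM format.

1 February 2021 is a Monday, so the first Sunday is February 7 and the fourth is February 28.
1 September 2021 is a Wednesday, so the first Saturday is September 4 and the second is September 11.
At the standard offset (UTC+09:30), 00:30 UTC + 9h30m = 10:00 Ishax Zone standard time.
The standard-time date in Ishax Zone, 4 March 2021, lies within the daylight-saving period (28 February – 11 September), so Ishax Zone is on daylight time, UTC+10:30.
00:30 UTC + 10h30m = 11:00 local.

11:00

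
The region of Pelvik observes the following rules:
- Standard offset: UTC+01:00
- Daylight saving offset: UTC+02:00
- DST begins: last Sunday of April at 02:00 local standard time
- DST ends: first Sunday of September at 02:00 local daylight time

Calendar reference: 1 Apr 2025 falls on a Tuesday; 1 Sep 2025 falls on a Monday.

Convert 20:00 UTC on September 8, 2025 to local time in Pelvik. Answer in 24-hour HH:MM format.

21:00

1 April 2025 is a Tuesday, so Sundays fall on 6, 13, 20, 27; the last is April 27.
1 September 2025 is a Monday, so the first Sunday is September 7.
At the standard offset (UTC+01:00), 20:00 UTC + 1h = 21:00 Pelvik standard time.
The standard-time date in Pelvik, September 8, 2025, does not fall between 27 April and 7 September, so daylight saving is not in effect and Pelvik is at UTC+01:00.
20:00 UTC + 1h = 21:00 local.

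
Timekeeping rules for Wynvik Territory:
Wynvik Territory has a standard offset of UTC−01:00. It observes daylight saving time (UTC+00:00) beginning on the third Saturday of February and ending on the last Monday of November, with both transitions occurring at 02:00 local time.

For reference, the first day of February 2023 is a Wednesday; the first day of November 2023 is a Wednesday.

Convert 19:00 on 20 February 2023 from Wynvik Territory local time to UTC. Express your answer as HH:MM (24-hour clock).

1 February 2023 is a Wednesday, so the first Saturday is February 4 and the third is February 18.
1 November 2023 is a Wednesday, so Mondays fall on 6, 13, 20, 27; the last is November 27.
Daylight saving runs 18 February – 27 November; 20 February 2023 is inside that window, so Wynvik Territory is at UTC+00:00.
19:00 local − 0h = 19:00 UTC.

19:00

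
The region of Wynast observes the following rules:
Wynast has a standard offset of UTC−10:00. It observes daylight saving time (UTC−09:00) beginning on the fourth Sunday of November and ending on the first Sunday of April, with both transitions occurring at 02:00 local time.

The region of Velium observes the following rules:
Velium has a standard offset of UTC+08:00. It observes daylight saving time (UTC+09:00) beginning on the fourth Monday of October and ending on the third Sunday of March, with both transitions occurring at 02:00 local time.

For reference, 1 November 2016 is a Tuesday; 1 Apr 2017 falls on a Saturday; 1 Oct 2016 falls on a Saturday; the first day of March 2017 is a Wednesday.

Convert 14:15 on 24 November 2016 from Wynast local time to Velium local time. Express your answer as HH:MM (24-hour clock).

1 November 2016 is a Tuesday, so the first Sunday is November 6 and the fourth is November 27.
1 April 2017 is a Saturday, so the first Sunday is April 2.
24 November 2016 is outside the daylight-saving period (27 November 2016 – 2 April 2017), so Wynast is on standard time, UTC−10:00.
14:15 Wynast + 10h = 00:15 UTC (rolling into the next day, 25 November 2016).
1 October 2016 is a Saturday, so the first Monday is October 3 and the fourth is October 24.
1 March 2017 is a Wednesday, so the first Sunday is March 5 and the third is March 19.
At the standard offset (UTC+08:00), 00:15 UTC + 8h = 08:15 Velium standard time.
Daylight saving runs 24 October 2016 – 19 March 2017; the standard-time date in Velium, 25 November 2016, is inside that window, so Velium is at UTC+09:00.
00:15 UTC + 9h = 09:15 Velium.

09:15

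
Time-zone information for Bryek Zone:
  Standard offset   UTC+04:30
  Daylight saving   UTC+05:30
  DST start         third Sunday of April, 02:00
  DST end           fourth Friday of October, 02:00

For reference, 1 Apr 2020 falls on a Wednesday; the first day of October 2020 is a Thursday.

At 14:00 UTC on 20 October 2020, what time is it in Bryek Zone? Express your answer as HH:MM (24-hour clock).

1 April 2020 is a Wednesday, so the first Sunday is April 5 and the third is April 19.
1 October 2020 is a Thursday, so the first Friday is October 2 and the fourth is October 23.
At the standard offset (UTC+04:30), 14:00 UTC + 4h30m = 18:30 Bryek Zone standard time.
The standard-time date in Bryek Zone, 20 October 2020, lies within the daylight-saving period (19 April – 23 October), so Bryek Zone is on daylight time, UTC+05:30.
14:00 UTC + 5h30m = 19:30 local.

19:30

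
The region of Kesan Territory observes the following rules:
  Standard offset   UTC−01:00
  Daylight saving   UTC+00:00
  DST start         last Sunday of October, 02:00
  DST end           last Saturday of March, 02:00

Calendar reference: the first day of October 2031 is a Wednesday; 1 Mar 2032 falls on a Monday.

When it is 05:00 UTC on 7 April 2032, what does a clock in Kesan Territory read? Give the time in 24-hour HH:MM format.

1 October 2031 is a Wednesday, so Sundays fall on 5, 12, 19, 26; the last is October 26.
1 March 2032 is a Monday, so Saturdays fall on 6, 13, 20, 27; the last is March 27.
At the standard offset (UTC−01:00), 05:00 UTC − 1h = 04:00 Kesan Territory standard time.
The standard-time date in Kesan Territory, 7 April 2032, is outside the daylight-saving period (26 October 2031 – 27 March 2032), so Kesan Territory is on standard time, UTC−01:00.
05:00 UTC − 1h = 04:00 local.

04:00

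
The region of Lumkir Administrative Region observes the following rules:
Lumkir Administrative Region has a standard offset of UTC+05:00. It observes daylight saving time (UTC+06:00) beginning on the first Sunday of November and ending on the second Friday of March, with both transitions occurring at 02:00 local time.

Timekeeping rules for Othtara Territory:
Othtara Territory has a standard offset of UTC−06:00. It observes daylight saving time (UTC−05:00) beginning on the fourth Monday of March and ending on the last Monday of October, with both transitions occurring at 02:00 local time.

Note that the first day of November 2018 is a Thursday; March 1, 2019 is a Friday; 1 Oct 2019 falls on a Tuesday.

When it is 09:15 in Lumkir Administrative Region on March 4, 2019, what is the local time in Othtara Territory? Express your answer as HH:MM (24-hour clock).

21:15

1 November 2018 is a Thursday, so the first Sunday is November 4.
1 March 2019 is a Friday, so the first Friday is March 1 and the second is March 8.
March 4, 2019 lies within the daylight-saving period (4 November 2018 – 8 March 2019), so Lumkir Administrative Region is on daylight time, UTC+06:00.
09:15 Lumkir Administrative Region − 6h = 03:15 UTC.
1 March 2019 is a Friday, so the first Monday is March 4 and the fourth is March 25.
1 October 2019 is a Tuesday, so Mondays fall on 7, 14, 21, 28; the last is October 28.
At the standard offset (UTC−06:00), 03:15 UTC − 6h = 21:15 Othtara Territory standard time (rolling into the previous day, 3 March 2019).
The standard-time date in Othtara Territory, March 3, 2019, does not fall between 25 March and 28 October, so daylight saving is not in effect and Othtara Territory is at UTC−06:00.
03:15 UTC − 6h = 21:15 Othtara Territory (rolling into the previous day, 3 March 2019).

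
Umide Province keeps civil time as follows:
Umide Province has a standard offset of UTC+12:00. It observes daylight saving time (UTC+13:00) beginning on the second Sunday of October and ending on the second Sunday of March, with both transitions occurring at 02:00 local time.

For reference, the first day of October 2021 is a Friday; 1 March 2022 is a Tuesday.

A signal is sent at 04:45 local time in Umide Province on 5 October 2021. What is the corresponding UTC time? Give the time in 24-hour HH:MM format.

16:45

1 October 2021 is a Friday, so the first Sunday is October 3 and the second is October 10.
1 March 2022 is a Tuesday, so the first Sunday is March 6 and the second is March 13.
5 October 2021 does not fall between 10 October 2021 and 13 March 2022, so daylight saving is not in effect and Umide Province is at UTC+12:00.
04:45 local − 12h = 16:45 UTC (rolling into the previous day, 4 October 2021).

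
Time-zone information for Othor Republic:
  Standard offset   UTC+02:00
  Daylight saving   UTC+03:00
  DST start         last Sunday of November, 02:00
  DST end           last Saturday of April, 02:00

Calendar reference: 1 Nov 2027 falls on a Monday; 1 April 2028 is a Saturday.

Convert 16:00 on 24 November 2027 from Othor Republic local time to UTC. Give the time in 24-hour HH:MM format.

1 November 2027 is a Monday, so Sundays fall on 7, 14, 21, 28; the last is November 28.
1 April 2028 is a Saturday, so Saturdays fall on 1, 8, 15, 22, 29; the last is April 29.
24 November 2027 does not fall between 28 November 2027 and 29 April 2028, so daylight saving is not in effect and Othor Republic is at UTC+02:00.
16:00 local − 2h = 14:00 UTC.

14:00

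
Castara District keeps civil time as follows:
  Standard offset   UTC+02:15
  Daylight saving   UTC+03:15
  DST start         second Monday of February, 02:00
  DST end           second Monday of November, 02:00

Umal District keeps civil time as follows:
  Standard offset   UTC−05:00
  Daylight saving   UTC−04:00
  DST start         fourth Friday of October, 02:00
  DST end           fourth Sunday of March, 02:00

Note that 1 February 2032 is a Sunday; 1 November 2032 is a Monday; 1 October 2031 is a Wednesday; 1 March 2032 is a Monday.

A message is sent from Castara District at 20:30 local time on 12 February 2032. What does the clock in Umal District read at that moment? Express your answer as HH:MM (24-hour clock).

13:15

1 February 2032 is a Sunday, so the first Monday is February 2 and the second is February 9.
1 November 2032 is a Monday, so the first Monday is November 1 and the second is November 8.
Daylight saving runs 9 February – 8 November; 12 February 2032 is inside that window, so Castara District is at UTC+03:15.
20:30 Castara District − 3h15m = 17:15 UTC.
1 October 2031 is a Wednesday, so the first Friday is October 3 and the fourth is October 24.
1 March 2032 is a Monday, so the first Sunday is March 7 and the fourth is March 28.
At the standard offset (UTC−05:00), 17:15 UTC − 5h = 12:15 Umal District standard time.
Daylight saving runs 24 October 2031 – 28 March 2032; the standard-time date in Umal District, 12 February 2032, is inside that window, so Umal District is at UTC−04:00.
17:15 UTC − 4h = 13:15 Umal District.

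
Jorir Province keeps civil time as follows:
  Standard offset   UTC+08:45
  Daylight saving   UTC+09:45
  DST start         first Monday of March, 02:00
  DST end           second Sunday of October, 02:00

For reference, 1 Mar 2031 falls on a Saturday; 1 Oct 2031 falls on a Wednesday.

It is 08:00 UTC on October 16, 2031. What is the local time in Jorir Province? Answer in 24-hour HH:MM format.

1 March 2031 is a Saturday, so the first Monday is March 3.
1 October 2031 is a Wednesday, so the first Sunday is October 5 and the second is October 12.
At the standard offset (UTC+08:45), 08:00 UTC + 8h45m = 16:45 Jorir Province standard time.
The standard-time date in Jorir Province, October 16, 2031, is outside the daylight-saving period (3 March – 12 October), so Jorir Province is on standard time, UTC+08:45.
08:00 UTC + 8h45m = 16:45 local.

16:45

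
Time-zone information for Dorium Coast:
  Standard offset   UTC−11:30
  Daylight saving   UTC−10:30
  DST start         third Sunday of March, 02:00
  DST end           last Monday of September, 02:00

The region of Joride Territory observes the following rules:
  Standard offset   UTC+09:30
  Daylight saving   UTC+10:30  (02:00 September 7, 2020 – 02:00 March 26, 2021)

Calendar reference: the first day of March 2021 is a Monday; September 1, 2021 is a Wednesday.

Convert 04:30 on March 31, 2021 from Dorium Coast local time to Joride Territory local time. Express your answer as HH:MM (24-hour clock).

00:30

1 March 2021 is a Monday, so the first Sunday is March 7 and the third is March 21.
1 September 2021 is a Wednesday, so Mondays fall on 6, 13, 20, 27; the last is September 27.
March 31, 2021 lies within the daylight-saving period (21 March – 27 September), so Dorium Coast is on daylight time, UTC−10:30.
04:30 Dorium Coast + 10h30m = 15:00 UTC.
At the standard offset (UTC+09:30), 15:00 UTC + 9h30m = 00:30 Joride Territory standard time (rolling into the next day, 1 April 2021).
The standard-time date in Joride Territory, April 1, 2021, is outside the daylight-saving period (7 September 2020 – 26 March 2021), so Joride Territory is on standard time, UTC+09:30.
15:00 UTC + 9h30m = 00:30 Joride Territory (rolling into the next day, 1 April 2021).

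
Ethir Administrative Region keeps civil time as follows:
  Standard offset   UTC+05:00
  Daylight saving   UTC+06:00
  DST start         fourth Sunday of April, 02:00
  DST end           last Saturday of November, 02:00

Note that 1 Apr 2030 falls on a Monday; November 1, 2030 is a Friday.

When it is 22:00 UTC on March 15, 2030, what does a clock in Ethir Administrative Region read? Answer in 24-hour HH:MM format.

1 April 2030 is a Monday, so the first Sunday is April 7 and the fourth is April 28.
1 November 2030 is a Friday, so Saturdays fall on 2, 9, 16, 23, 30; the last is November 30.
At the standard offset (UTC+05:00), 22:00 UTC + 5h = 03:00 Ethir Administrative Region standard time (rolling into the next day, 16 March 2030).
The standard-time date in Ethir Administrative Region, March 16, 2030, does not fall between 28 April and 30 November, so daylight saving is not in effect and Ethir Administrative Region is at UTC+05:00.
22:00 UTC + 5h = 03:00 local (rolling into the next day, 16 March 2030).

03:00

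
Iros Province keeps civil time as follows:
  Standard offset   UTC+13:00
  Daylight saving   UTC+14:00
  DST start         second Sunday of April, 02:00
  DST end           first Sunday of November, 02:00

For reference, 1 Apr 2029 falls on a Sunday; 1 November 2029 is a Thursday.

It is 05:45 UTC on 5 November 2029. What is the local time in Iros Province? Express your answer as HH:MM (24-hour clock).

1 April 2029 is a Sunday, so the first Sunday is April 1 and the second is April 8.
1 November 2029 is a Thursday, so the first Sunday is November 4.
At the standard offset (UTC+13:00), 05:45 UTC + 13h = 18:45 Iros Province standard time.
The standard-time date in Iros Province, 5 November 2029, does not fall between 8 April and 4 November, so daylight saving is not in effect and Iros Province is at UTC+13:00.
05:45 UTC + 13h = 18:45 local.

18:45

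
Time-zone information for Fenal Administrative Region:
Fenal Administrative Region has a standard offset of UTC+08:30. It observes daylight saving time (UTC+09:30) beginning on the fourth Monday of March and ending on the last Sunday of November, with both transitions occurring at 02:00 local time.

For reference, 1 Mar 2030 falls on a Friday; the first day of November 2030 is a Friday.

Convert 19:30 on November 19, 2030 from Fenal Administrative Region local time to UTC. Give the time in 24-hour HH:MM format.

10:00

1 March 2030 is a Friday, so the first Monday is March 4 and the fourth is March 25.
1 November 2030 is a Friday, so Sundays fall on 3, 10, 17, 24; the last is November 24.
November 19, 2030 falls between 25 March and 24 November, so daylight saving is in effect and Fenal Administrative Region is at UTC+09:30.
19:30 local − 9h30m = 10:00 UTC.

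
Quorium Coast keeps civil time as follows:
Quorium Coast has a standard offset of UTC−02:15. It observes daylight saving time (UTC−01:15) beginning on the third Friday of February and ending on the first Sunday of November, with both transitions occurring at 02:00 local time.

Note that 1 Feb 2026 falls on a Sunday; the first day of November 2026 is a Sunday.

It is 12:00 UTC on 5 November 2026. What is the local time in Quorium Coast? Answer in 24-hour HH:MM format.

1 February 2026 is a Sunday, so the first Friday is February 6 and the third is February 20.
1 November 2026 is a Sunday, so the first Sunday is November 1.
At the standard offset (UTC−02:15), 12:00 UTC − 2h15m = 09:45 Quorium Coast standard time.
Daylight saving runs 20 February – 1 November; the standard-time date in Quorium Coast, 5 November 2026, is outside that window, so Quorium Coast is on standard time at UTC−02:15.
12:00 UTC − 2h15m = 09:45 local.

09:45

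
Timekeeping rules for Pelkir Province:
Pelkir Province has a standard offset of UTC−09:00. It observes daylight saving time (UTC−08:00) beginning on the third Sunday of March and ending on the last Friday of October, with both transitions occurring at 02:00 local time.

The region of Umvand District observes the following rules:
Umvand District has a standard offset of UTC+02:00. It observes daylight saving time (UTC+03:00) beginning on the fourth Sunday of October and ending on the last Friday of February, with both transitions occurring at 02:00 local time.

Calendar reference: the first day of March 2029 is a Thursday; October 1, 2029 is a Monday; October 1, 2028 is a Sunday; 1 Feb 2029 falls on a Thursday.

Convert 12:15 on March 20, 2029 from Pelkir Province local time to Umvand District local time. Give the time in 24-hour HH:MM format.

22:15

1 March 2029 is a Thursday, so the first Sunday is March 4 and the third is March 18.
1 October 2029 is a Monday, so Fridays fall on 5, 12, 19, 26; the last is October 26.
Daylight saving runs 18 March – 26 October; March 20, 2029 is inside that window, so Pelkir Province is at UTC−08:00.
12:15 Pelkir Province + 8h = 20:15 UTC.
1 October 2028 is a Sunday, so the first Sunday is October 1 and the fourth is October 22.
1 February 2029 is a Thursday, so Fridays fall on 2, 9, 16, 23; the last is February 23.
At the standard offset (UTC+02:00), 20:15 UTC + 2h = 22:15 Umvand District standard time.
The standard-time date in Umvand District, March 20, 2029, does not fall between 22 October 2028 and 23 February 2029, so daylight saving is not in effect and Umvand District is at UTC+02:00.
20:15 UTC + 2h = 22:15 Umvand District.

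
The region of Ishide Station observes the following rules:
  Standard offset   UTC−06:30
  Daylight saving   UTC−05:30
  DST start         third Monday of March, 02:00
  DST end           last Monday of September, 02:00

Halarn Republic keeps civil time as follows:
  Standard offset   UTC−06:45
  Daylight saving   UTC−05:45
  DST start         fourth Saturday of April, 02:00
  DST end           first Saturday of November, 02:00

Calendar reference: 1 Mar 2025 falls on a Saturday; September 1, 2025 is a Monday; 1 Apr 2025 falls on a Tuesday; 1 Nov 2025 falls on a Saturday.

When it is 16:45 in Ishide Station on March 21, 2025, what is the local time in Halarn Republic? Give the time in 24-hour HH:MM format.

15:30

1 March 2025 is a Saturday, so the first Monday is March 3 and the third is March 17.
1 September 2025 is a Monday, so Mondays fall on 1, 8, 15, 22, 29; the last is September 29.
March 21, 2025 falls between 17 March and 29 September, so daylight saving is in effect and Ishide Station is at UTC−05:30.
16:45 Ishide Station + 5h30m = 22:15 UTC.
1 April 2025 is a Tuesday, so the first Saturday is April 5 and the fourth is April 26.
1 November 2025 is a Saturday, so the first Saturday is November 1.
At the standard offset (UTC−06:45), 22:15 UTC − 6h45m = 15:30 Halarn Republic standard time.
The standard-time date in Halarn Republic, March 21, 2025, is outside the daylight-saving period (26 April – 1 November), so Halarn Republic is on standard time, UTC−06:45.
22:15 UTC − 6h45m = 15:30 Halarn Republic.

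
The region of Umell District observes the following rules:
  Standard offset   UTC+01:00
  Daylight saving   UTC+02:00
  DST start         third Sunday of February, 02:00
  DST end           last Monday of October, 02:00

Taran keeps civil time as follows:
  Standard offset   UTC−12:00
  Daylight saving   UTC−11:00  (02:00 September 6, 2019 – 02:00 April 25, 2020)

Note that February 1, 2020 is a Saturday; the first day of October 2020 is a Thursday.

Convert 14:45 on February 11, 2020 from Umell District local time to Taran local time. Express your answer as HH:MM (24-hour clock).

02:45

1 February 2020 is a Saturday, so the first Sunday is February 2 and the third is February 16.
1 October 2020 is a Thursday, so Mondays fall on 5, 12, 19, 26; the last is October 26.
February 11, 2020 is outside the daylight-saving period (16 February – 26 October), so Umell District is on standard time, UTC+01:00.
14:45 Umell District − 1h = 13:45 UTC.
At the standard offset (UTC−12:00), 13:45 UTC − 12h = 01:45 Taran standard time.
Daylight saving runs 6 September 2019 – 25 April 2020; the standard-time date in Taran, February 11, 2020, is inside that window, so Taran is at UTC−11:00.
13:45 UTC − 11h = 02:45 Taran.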